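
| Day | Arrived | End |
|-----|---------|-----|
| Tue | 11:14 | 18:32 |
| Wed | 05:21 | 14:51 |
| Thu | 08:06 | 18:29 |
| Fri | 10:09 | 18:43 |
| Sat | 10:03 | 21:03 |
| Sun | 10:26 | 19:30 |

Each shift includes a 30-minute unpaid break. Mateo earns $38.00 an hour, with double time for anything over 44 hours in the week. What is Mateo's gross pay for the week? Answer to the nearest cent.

Tue: 11:14–18:32 = 7 h 18 min; less 30 min break → 6 h 48 min
Wed: 05:21–14:51 = 9 h 30 min; less 30 min break → 9 h 0 min
Thu: 08:06–18:29 = 10 h 23 min; less 30 min break → 9 h 53 min
Fri: 10:09–18:43 = 8 h 34 min; less 30 min break → 8 h 4 min
Sat: 10:03–21:03 = 11 h 0 min; less 30 min break → 10 h 30 min
Sun: 10:26–19:30 = 9 h 4 min; less 30 min break → 8 h 34 min
Total worked: 52 h 49 min = 3169 min.
Regular 44 h 0 min = 2640 min at $38.00/h; overtime 8 h 49 min = 529 min at $76.00/h.
Pay = (2640 × $38.00 + 529 × $76.00) ÷ 60 = $2342.07.

$2342.07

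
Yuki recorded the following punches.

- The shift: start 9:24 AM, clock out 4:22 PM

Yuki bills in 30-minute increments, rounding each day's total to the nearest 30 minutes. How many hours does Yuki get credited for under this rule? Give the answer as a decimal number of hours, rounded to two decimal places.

7.00 hours

The shift: 9:24 AM–4:22 PM = 6 h 58 min → rounds to 7 h 0 min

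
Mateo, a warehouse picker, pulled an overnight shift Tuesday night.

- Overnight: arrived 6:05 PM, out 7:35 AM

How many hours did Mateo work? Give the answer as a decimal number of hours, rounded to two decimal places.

13.50 hours

Overnight: 6:05 PM → midnight = 5 h 55 min; midnight → 7:35 AM = 7 h 35 min; span 13 h 30 min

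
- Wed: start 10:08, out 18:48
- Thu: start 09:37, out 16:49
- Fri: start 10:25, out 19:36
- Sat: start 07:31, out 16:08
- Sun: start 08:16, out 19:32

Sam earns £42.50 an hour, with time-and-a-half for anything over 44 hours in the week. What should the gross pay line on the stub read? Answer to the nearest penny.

Wed: 10:08–18:48 = 8 h 40 min
Thu: 09:37–16:49 = 7 h 12 min
Fri: 10:25–19:36 = 9 h 11 min
Sat: 07:31–16:08 = 8 h 37 min
Sun: 08:16–19:32 = 11 h 16 min
Total worked: 44 h 56 min = 2696 min.
Regular 44 h 0 min = 2640 min at £42.50/h; overtime 0 h 56 min = 56 min at £63.75/h.
Pay = (2640 × £42.50 + 56 × £63.75) ÷ 60 = £1929.50.

£1929.50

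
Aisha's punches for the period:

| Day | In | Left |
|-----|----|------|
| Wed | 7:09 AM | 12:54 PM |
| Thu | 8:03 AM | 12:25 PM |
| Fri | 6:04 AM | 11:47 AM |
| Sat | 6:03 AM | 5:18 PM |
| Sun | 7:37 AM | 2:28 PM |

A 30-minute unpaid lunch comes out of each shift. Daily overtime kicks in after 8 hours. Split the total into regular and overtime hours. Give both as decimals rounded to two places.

Wed: 7:09 AM–12:54 PM = 5 h 45 min; less 30 min break → 5 h 15 min
Thu: 8:03 AM–12:25 PM = 4 h 22 min; less 30 min break → 3 h 52 min
Fri: 6:04 AM–11:47 AM = 5 h 43 min; less 30 min break → 5 h 13 min
Sat: 6:03 AM–5:18 PM = 11 h 15 min; less 30 min break → 10 h 45 min
Sun: 7:37 AM–2:28 PM = 6 h 51 min; less 30 min break → 6 h 21 min
Wed reg 5 h 15 min / OT 0 h 0 min; Thu reg 3 h 52 min / OT 0 h 0 min; Fri reg 5 h 13 min / OT 0 h 0 min; Sat reg 8 h 0 min / OT 2 h 45 min; Sun reg 6 h 21 min / OT 0 h 0 min.
Totals: regular 28 h 41 min, overtime 2 h 45 min.

Regular 28.68 hours, overtime 2.75 hours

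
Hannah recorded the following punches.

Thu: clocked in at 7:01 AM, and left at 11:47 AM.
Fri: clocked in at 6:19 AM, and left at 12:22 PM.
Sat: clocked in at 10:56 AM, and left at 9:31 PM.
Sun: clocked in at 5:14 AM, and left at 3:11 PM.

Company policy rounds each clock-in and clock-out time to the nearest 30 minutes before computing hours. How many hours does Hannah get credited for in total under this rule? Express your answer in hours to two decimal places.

Thu: in 7:01 AM→7:00 AM, out 11:47 AM→12:00 PM; 5 h 0 min
Fri: in 6:19 AM→6:30 AM, out 12:22 PM→12:30 PM; 6 h 0 min
Sat: in 10:56 AM→11:00 AM, out 9:31 PM→9:30 PM; 10 h 30 min
Sun: in 5:14 AM→5:00 AM, out 3:11 PM→3:00 PM; 10 h 0 min
Total credited: 31 h 30 min.

31.50 hours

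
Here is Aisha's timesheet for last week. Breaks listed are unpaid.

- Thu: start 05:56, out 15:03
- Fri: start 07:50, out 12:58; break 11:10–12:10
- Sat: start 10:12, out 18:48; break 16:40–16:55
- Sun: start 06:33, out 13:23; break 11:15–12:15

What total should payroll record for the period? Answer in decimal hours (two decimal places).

Thu: 05:56–15:03 = 9 h 7 min
Fri: 07:50–12:58 = 5 h 8 min; less 60 min break → 4 h 8 min
Sat: 10:12–18:48 = 8 h 36 min; less 15 min break → 8 h 21 min
Sun: 06:33–13:23 = 6 h 50 min; less 60 min break → 5 h 50 min
Total: 9 h 7 min + 4 h 8 min + 8 h 21 min + 5 h 50 min = 27 h 26 min.

27.43 hours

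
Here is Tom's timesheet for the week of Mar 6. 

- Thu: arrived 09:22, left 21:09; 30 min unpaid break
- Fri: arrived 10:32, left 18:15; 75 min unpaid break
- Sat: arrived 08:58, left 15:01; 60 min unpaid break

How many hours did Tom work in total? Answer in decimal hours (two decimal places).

Thu: 09:22–21:09 = 11 h 47 min; less 30 min break → 11 h 17 min
Fri: 10:32–18:15 = 7 h 43 min; less 75 min break → 6 h 28 min
Sat: 08:58–15:01 = 6 h 3 min; less 60 min break → 5 h 3 min
Total: 11 h 17 min + 6 h 28 min + 5 h 3 min = 22 h 48 min.

22.80 hours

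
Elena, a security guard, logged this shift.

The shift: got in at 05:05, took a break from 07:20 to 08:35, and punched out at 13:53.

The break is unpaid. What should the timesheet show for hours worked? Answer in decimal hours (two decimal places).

The shift: 05:05–13:53 = 8 h 48 min; less 75 min break → 7 h 33 min

7.55 hours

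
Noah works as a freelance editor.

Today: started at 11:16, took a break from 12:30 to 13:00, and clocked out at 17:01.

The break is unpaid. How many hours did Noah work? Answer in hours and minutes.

5 h 15 min

Today: 11:16–17:01 = 5 h 45 min; less 30 min break → 5 h 15 min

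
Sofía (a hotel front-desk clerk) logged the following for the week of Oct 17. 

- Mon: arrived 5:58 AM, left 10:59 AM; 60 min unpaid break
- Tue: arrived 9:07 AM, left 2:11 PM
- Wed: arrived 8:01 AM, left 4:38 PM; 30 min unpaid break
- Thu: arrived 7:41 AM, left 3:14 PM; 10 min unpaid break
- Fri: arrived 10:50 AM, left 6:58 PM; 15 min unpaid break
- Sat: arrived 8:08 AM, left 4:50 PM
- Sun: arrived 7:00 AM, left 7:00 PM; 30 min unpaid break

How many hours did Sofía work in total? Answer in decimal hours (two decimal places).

Mon: 5:58 AM–10:59 AM = 5 h 1 min; less 60 min break → 4 h 1 min
Tue: 9:07 AM–2:11 PM = 5 h 4 min
Wed: 8:01 AM–4:38 PM = 8 h 37 min; less 30 min break → 8 h 7 min
Thu: 7:41 AM–3:14 PM = 7 h 33 min; less 10 min break → 7 h 23 min
Fri: 10:50 AM–6:58 PM = 8 h 8 min; less 15 min break → 7 h 53 min
Sat: 8:08 AM–4:50 PM = 8 h 42 min
Sun: 7:00 AM–7:00 PM = 12 h 0 min; less 30 min break → 11 h 30 min
Total: 4 h 1 min + 5 h 4 min + 8 h 7 min + 7 h 23 min + 7 h 53 min + 8 h 42 min + 11 h 30 min = 52 h 40 min.

52.67 hours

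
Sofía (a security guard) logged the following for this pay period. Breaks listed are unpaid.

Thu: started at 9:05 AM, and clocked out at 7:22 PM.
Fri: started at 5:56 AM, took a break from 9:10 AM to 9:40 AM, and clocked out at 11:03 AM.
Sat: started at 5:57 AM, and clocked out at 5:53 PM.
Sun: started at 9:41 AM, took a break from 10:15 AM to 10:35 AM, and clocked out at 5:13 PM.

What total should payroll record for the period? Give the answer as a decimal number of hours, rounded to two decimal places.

Thu: 9:05 AM–7:22 PM = 10 h 17 min
Fri: 5:56 AM–11:03 AM = 5 h 7 min; less 30 min break → 4 h 37 min
Sat: 5:57 AM–5:53 PM = 11 h 56 min
Sun: 9:41 AM–5:13 PM = 7 h 32 min; less 20 min break → 7 h 12 min
Total: 10 h 17 min + 4 h 37 min + 11 h 56 min + 7 h 12 min = 34 h 2 min.

34.03 hours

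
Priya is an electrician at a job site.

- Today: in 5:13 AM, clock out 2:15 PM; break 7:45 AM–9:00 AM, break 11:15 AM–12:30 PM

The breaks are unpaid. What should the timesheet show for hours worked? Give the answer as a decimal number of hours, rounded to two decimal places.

Today: 5:13 AM–2:15 PM = 9 h 2 min; less 150 min break → 6 h 32 min

6.53 hours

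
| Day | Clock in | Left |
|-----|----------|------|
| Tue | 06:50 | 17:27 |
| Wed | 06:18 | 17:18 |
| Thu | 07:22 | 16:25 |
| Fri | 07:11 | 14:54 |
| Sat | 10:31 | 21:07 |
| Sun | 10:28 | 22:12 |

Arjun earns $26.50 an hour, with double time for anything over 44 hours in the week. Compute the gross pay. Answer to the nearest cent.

$2051.98

Tue: 06:50–17:27 = 10 h 37 min
Wed: 06:18–17:18 = 11 h 0 min
Thu: 07:22–16:25 = 9 h 3 min
Fri: 07:11–14:54 = 7 h 43 min
Sat: 10:31–21:07 = 10 h 36 min
Sun: 10:28–22:12 = 11 h 44 min
Total worked: 60 h 43 min = 3643 min.
Regular 44 h 0 min = 2640 min at $26.50/h; overtime 16 h 43 min = 1003 min at $53.00/h.
Pay = (2640 × $26.50 + 1003 × $53.00) ÷ 60 = $2051.98.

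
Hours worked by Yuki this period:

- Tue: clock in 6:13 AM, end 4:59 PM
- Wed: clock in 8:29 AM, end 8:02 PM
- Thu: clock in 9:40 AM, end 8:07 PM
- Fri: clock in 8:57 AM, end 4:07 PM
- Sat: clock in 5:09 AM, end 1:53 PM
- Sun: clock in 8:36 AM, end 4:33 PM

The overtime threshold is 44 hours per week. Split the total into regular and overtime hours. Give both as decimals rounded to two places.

Tue: 6:13 AM–4:59 PM = 10 h 46 min
Wed: 8:29 AM–8:02 PM = 11 h 33 min
Thu: 9:40 AM–8:07 PM = 10 h 27 min
Fri: 8:57 AM–4:07 PM = 7 h 10 min
Sat: 5:09 AM–1:53 PM = 8 h 44 min
Sun: 8:36 AM–4:33 PM = 7 h 57 min
Total worked: 56 h 37 min = 56.62 h.
Threshold 44 h → overtime 12 h 37 min, regular 44 h 0 min.

Regular 44.00 hours, overtime 12.62 hours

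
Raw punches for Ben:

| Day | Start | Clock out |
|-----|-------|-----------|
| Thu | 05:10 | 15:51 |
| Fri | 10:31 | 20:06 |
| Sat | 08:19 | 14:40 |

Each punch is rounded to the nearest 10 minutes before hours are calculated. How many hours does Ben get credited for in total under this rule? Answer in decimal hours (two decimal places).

Thu: in 05:10→05:10, out 15:51→15:50; 10 h 40 min
Fri: in 10:31→10:30, out 20:06→20:10; 9 h 40 min
Sat: in 08:19→08:20, out 14:40→14:40; 6 h 20 min
Total credited: 26 h 40 min.

26.67 hours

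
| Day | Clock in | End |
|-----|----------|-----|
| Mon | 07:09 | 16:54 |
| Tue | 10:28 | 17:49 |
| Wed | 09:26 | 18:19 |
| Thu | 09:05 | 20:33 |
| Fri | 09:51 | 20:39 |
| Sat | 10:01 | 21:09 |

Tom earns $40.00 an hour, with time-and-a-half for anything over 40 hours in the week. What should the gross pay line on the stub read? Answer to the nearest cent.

$2763.00

Mon: 07:09–16:54 = 9 h 45 min
Tue: 10:28–17:49 = 7 h 21 min
Wed: 09:26–18:19 = 8 h 53 min
Thu: 09:05–20:33 = 11 h 28 min
Fri: 09:51–20:39 = 10 h 48 min
Sat: 10:01–21:09 = 11 h 8 min
Total worked: 59 h 23 min = 3563 min.
Regular 40 h 0 min = 2400 min at $40.00/h; overtime 19 h 23 min = 1163 min at $60.00/h.
Pay = (2400 × $40.00 + 1163 × $60.00) ÷ 60 = $2763.00.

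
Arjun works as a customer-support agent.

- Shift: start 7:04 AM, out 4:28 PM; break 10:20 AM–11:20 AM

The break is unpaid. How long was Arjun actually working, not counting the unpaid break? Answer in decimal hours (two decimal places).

8.40 hours

Shift: 7:04 AM–4:28 PM = 9 h 24 min; less 60 min break → 8 h 24 min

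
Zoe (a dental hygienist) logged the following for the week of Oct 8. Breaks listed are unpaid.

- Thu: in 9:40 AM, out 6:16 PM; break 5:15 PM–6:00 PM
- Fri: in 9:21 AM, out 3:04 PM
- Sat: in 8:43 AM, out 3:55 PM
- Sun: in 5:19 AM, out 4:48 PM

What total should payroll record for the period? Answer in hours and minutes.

Thu: 9:40 AM–6:16 PM = 8 h 36 min; less 45 min break → 7 h 51 min
Fri: 9:21 AM–3:04 PM = 5 h 43 min
Sat: 8:43 AM–3:55 PM = 7 h 12 min
Sun: 5:19 AM–4:48 PM = 11 h 29 min
Total: 7 h 51 min + 5 h 43 min + 7 h 12 min + 11 h 29 min = 32 h 15 min.

32 h 15 min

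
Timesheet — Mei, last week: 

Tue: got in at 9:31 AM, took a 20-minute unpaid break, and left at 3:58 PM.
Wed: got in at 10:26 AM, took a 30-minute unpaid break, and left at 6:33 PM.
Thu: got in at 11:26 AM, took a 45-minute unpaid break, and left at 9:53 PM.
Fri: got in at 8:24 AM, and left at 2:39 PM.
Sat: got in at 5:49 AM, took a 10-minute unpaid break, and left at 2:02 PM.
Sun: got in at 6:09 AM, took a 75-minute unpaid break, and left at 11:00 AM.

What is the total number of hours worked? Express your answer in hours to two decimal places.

Tue: 9:31 AM–3:58 PM = 6 h 27 min; less 20 min break → 6 h 7 min
Wed: 10:26 AM–6:33 PM = 8 h 7 min; less 30 min break → 7 h 37 min
Thu: 11:26 AM–9:53 PM = 10 h 27 min; less 45 min break → 9 h 42 min
Fri: 8:24 AM–2:39 PM = 6 h 15 min
Sat: 5:49 AM–2:02 PM = 8 h 13 min; less 10 min break → 8 h 3 min
Sun: 6:09 AM–11:00 AM = 4 h 51 min; less 75 min break → 3 h 36 min
Total: 6 h 7 min + 7 h 37 min + 9 h 42 min + 6 h 15 min + 8 h 3 min + 3 h 36 min = 41 h 20 min.

41.33 hours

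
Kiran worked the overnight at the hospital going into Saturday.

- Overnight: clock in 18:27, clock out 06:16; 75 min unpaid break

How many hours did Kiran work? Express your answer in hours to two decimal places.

Overnight: 18:27 → midnight = 5 h 33 min; midnight → 06:16 = 6 h 16 min; span 11 h 49 min; less 75 min break → 10 h 34 min

10.57 hours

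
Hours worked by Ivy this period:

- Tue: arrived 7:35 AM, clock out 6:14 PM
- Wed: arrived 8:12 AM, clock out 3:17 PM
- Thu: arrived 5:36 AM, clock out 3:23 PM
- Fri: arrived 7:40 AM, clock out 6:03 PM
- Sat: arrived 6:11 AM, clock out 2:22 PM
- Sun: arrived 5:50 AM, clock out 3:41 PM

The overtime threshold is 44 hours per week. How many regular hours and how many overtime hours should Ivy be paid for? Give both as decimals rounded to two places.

Regular 44.00 hours, overtime 11.93 hours

Tue: 7:35 AM–6:14 PM = 10 h 39 min
Wed: 8:12 AM–3:17 PM = 7 h 5 min
Thu: 5:36 AM–3:23 PM = 9 h 47 min
Fri: 7:40 AM–6:03 PM = 10 h 23 min
Sat: 6:11 AM–2:22 PM = 8 h 11 min
Sun: 5:50 AM–3:41 PM = 9 h 51 min
Total worked: 55 h 56 min = 55.93 h.
Threshold 44 h → overtime 11 h 56 min, regular 44 h 0 min.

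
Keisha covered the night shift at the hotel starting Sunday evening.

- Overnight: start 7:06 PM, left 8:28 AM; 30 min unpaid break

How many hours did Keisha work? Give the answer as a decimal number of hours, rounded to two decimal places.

12.87 hours

Overnight: 7:06 PM → midnight = 4 h 54 min; midnight → 8:28 AM = 8 h 28 min; span 13 h 22 min; less 30 min break → 12 h 52 min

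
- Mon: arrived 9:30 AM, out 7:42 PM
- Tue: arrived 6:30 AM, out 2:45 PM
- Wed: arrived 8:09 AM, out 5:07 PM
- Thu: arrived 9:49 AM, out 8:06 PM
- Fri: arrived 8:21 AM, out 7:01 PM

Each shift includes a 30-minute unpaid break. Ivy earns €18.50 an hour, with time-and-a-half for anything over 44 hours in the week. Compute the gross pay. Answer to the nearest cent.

Mon: 9:30 AM–7:42 PM = 10 h 12 min; less 30 min break → 9 h 42 min
Tue: 6:30 AM–2:45 PM = 8 h 15 min; less 30 min break → 7 h 45 min
Wed: 8:09 AM–5:07 PM = 8 h 58 min; less 30 min break → 8 h 28 min
Thu: 9:49 AM–8:06 PM = 10 h 17 min; less 30 min break → 9 h 47 min
Fri: 8:21 AM–7:01 PM = 10 h 40 min; less 30 min break → 10 h 10 min
Total worked: 45 h 52 min = 2752 min.
Regular 44 h 0 min = 2640 min at €18.50/h; overtime 1 h 52 min = 112 min at €27.75/h.
Pay = (2640 × €18.50 + 112 × €27.75) ÷ 60 = €865.80.

€865.80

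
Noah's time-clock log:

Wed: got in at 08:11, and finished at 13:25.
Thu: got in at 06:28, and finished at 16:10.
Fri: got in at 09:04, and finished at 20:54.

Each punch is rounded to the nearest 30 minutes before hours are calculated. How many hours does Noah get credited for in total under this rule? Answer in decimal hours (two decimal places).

27.00 hours

Wed: in 08:11→08:00, out 13:25→13:30; 5 h 30 min
Thu: in 06:28→06:30, out 16:10→16:00; 9 h 30 min
Fri: in 09:04→09:00, out 20:54→21:00; 12 h 0 min
Total credited: 27 h 0 min.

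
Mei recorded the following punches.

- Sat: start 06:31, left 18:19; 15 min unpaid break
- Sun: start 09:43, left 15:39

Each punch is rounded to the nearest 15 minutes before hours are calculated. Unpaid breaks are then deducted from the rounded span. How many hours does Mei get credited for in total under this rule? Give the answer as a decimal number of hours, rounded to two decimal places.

Sat: in 06:31→06:30, out 18:19→18:15; 11 h 45 min − 15 min = 11 h 30 min
Sun: in 09:43→09:45, out 15:39→15:45; 6 h 0 min
Total credited: 17 h 30 min.

17.50 hours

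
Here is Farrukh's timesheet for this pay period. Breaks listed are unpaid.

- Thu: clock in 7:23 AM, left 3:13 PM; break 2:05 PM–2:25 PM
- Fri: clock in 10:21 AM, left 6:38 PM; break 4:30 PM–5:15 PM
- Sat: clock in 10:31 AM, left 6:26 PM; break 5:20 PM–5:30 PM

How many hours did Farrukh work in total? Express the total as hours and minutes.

Thu: 7:23 AM–3:13 PM = 7 h 50 min; less 20 min break → 7 h 30 min
Fri: 10:21 AM–6:38 PM = 8 h 17 min; less 45 min break → 7 h 32 min
Sat: 10:31 AM–6:26 PM = 7 h 55 min; less 10 min break → 7 h 45 min
Total: 7 h 30 min + 7 h 32 min + 7 h 45 min = 22 h 47 min.

22 h 47 min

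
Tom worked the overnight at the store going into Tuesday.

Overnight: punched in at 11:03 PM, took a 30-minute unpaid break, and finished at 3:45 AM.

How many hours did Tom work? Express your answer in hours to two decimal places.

4.20 hours

Overnight: 11:03 PM → midnight = 0 h 57 min; midnight → 3:45 AM = 3 h 45 min; span 4 h 42 min; less 30 min break → 4 h 12 min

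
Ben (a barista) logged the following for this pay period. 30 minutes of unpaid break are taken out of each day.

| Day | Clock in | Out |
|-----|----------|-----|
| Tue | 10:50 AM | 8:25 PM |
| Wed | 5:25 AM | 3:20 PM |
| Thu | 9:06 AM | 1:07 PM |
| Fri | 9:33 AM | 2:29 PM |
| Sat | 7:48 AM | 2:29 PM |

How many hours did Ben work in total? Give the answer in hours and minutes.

32 h 38 min

Tue: 10:50 AM–8:25 PM = 9 h 35 min; less 30 min break → 9 h 5 min
Wed: 5:25 AM–3:20 PM = 9 h 55 min; less 30 min break → 9 h 25 min
Thu: 9:06 AM–1:07 PM = 4 h 1 min; less 30 min break → 3 h 31 min
Fri: 9:33 AM–2:29 PM = 4 h 56 min; less 30 min break → 4 h 26 min
Sat: 7:48 AM–2:29 PM = 6 h 41 min; less 30 min break → 6 h 11 min
Total: 9 h 5 min + 9 h 25 min + 3 h 31 min + 4 h 26 min + 6 h 11 min = 32 h 38 min.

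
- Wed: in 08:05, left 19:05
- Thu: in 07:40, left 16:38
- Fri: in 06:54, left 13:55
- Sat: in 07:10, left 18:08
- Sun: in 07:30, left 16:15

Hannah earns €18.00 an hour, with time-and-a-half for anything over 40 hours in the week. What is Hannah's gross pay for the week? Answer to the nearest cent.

€900.90

Wed: 08:05–19:05 = 11 h 0 min
Thu: 07:40–16:38 = 8 h 58 min
Fri: 06:54–13:55 = 7 h 1 min
Sat: 07:10–18:08 = 10 h 58 min
Sun: 07:30–16:15 = 8 h 45 min
Total worked: 46 h 42 min = 2802 min.
Regular 40 h 0 min = 2400 min at €18.00/h; overtime 6 h 42 min = 402 min at €27.00/h.
Pay = (2400 × €18.00 + 402 × €27.00) ÷ 60 = €900.90.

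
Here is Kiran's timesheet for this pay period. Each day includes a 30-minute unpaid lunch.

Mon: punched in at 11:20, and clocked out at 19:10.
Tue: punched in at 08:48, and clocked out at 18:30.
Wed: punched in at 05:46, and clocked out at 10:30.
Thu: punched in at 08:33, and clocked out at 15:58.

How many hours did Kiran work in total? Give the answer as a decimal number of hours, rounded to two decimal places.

27.68 hours

Mon: 11:20–19:10 = 7 h 50 min; less 30 min break → 7 h 20 min
Tue: 08:48–18:30 = 9 h 42 min; less 30 min break → 9 h 12 min
Wed: 05:46–10:30 = 4 h 44 min; less 30 min break → 4 h 14 min
Thu: 08:33–15:58 = 7 h 25 min; less 30 min break → 6 h 55 min
Total: 7 h 20 min + 9 h 12 min + 4 h 14 min + 6 h 55 min = 27 h 41 min.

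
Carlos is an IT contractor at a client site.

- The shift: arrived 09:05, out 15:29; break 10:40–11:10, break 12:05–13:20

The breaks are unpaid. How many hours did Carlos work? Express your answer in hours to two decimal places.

The shift: 09:05–15:29 = 6 h 24 min; less 105 min break → 4 h 39 min

4.65 hours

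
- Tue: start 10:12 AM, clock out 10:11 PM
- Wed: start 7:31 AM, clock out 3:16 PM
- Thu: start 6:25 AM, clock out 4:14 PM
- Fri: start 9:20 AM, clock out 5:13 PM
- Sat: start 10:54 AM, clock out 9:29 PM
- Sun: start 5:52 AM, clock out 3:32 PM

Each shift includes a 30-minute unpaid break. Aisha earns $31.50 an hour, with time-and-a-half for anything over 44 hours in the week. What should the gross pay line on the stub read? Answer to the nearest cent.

$1890.79

Tue: 10:12 AM–10:11 PM = 11 h 59 min; less 30 min break → 11 h 29 min
Wed: 7:31 AM–3:16 PM = 7 h 45 min; less 30 min break → 7 h 15 min
Thu: 6:25 AM–4:14 PM = 9 h 49 min; less 30 min break → 9 h 19 min
Fri: 9:20 AM–5:13 PM = 7 h 53 min; less 30 min break → 7 h 23 min
Sat: 10:54 AM–9:29 PM = 10 h 35 min; less 30 min break → 10 h 5 min
Sun: 5:52 AM–3:32 PM = 9 h 40 min; less 30 min break → 9 h 10 min
Total worked: 54 h 41 min = 3281 min.
Regular 44 h 0 min = 2640 min at $31.50/h; overtime 10 h 41 min = 641 min at $47.25/h.
Pay = (2640 × $31.50 + 641 × $47.25) ÷ 60 = $1890.79.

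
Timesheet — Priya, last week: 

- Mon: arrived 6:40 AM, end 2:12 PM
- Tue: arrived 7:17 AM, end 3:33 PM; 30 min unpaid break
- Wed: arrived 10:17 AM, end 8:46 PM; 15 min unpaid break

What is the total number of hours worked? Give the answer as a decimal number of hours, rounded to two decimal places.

Mon: 6:40 AM–2:12 PM = 7 h 32 min
Tue: 7:17 AM–3:33 PM = 8 h 16 min; less 30 min break → 7 h 46 min
Wed: 10:17 AM–8:46 PM = 10 h 29 min; less 15 min break → 10 h 14 min
Total: 7 h 32 min + 7 h 46 min + 10 h 14 min = 25 h 32 min.

25.53 hours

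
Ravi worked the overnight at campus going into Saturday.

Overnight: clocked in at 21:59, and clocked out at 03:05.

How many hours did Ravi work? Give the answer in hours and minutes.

Overnight: 21:59 → midnight = 2 h 1 min; midnight → 03:05 = 3 h 5 min; span 5 h 6 min

5 h 6 min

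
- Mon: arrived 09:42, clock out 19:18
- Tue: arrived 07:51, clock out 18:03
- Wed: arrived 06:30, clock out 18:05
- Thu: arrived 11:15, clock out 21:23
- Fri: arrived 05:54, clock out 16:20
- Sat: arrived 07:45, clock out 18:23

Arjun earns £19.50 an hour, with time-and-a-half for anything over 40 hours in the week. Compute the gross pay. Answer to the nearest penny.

£1440.56

Mon: 09:42–19:18 = 9 h 36 min
Tue: 07:51–18:03 = 10 h 12 min
Wed: 06:30–18:05 = 11 h 35 min
Thu: 11:15–21:23 = 10 h 8 min
Fri: 05:54–16:20 = 10 h 26 min
Sat: 07:45–18:23 = 10 h 38 min
Total worked: 62 h 35 min = 3755 min.
Regular 40 h 0 min = 2400 min at £19.50/h; overtime 22 h 35 min = 1355 min at £29.25/h.
Pay = (2400 × £19.50 + 1355 × £29.25) ÷ 60 = £1440.56.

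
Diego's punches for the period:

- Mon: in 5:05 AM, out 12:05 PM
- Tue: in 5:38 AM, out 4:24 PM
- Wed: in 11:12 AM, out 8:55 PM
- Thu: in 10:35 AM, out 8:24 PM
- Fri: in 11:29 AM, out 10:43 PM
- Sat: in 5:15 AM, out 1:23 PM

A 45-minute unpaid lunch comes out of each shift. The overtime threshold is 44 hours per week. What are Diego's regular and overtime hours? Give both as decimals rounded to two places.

Mon: 5:05 AM–12:05 PM = 7 h 0 min; less 45 min break → 6 h 15 min
Tue: 5:38 AM–4:24 PM = 10 h 46 min; less 45 min break → 10 h 1 min
Wed: 11:12 AM–8:55 PM = 9 h 43 min; less 45 min break → 8 h 58 min
Thu: 10:35 AM–8:24 PM = 9 h 49 min; less 45 min break → 9 h 4 min
Fri: 11:29 AM–10:43 PM = 11 h 14 min; less 45 min break → 10 h 29 min
Sat: 5:15 AM–1:23 PM = 8 h 8 min; less 45 min break → 7 h 23 min
Total worked: 52 h 10 min = 52.17 h.
Threshold 44 h → overtime 8 h 10 min, regular 44 h 0 min.

Regular 44.00 hours, overtime 8.17 hours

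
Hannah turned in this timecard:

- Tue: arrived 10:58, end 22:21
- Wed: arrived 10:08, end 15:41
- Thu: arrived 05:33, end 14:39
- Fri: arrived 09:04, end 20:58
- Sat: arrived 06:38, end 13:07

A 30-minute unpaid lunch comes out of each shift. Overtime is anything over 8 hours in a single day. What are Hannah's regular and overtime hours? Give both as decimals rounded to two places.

Regular 35.03 hours, overtime 6.88 hours

Tue: 10:58–22:21 = 11 h 23 min; less 30 min break → 10 h 53 min
Wed: 10:08–15:41 = 5 h 33 min; less 30 min break → 5 h 3 min
Thu: 05:33–14:39 = 9 h 6 min; less 30 min break → 8 h 36 min
Fri: 09:04–20:58 = 11 h 54 min; less 30 min break → 11 h 24 min
Sat: 06:38–13:07 = 6 h 29 min; less 30 min break → 5 h 59 min
Tue reg 8 h 0 min / OT 2 h 53 min; Wed reg 5 h 3 min / OT 0 h 0 min; Thu reg 8 h 0 min / OT 0 h 36 min; Fri reg 8 h 0 min / OT 3 h 24 min; Sat reg 5 h 59 min / OT 0 h 0 min.
Totals: regular 35 h 2 min, overtime 6 h 53 min.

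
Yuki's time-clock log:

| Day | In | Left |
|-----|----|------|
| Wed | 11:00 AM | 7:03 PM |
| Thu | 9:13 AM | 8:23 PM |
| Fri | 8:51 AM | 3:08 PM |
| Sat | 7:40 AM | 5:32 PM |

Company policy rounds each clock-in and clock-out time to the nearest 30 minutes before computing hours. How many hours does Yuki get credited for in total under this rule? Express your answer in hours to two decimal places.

Wed: in 11:00 AM→11:00 AM, out 7:03 PM→7:00 PM; 8 h 0 min
Thu: in 9:13 AM→9:00 AM, out 8:23 PM→8:30 PM; 11 h 30 min
Fri: in 8:51 AM→9:00 AM, out 3:08 PM→3:00 PM; 6 h 0 min
Sat: in 7:40 AM→7:30 AM, out 5:32 PM→5:30 PM; 10 h 0 min
Total credited: 35 h 30 min.

35.50 hours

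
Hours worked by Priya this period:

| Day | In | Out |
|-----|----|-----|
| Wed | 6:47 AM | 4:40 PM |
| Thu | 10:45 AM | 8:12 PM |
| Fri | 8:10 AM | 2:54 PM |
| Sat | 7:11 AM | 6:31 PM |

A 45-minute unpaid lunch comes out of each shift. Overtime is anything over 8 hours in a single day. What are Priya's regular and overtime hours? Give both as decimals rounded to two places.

Regular 29.98 hours, overtime 4.42 hours

Wed: 6:47 AM–4:40 PM = 9 h 53 min; less 45 min break → 9 h 8 min
Thu: 10:45 AM–8:12 PM = 9 h 27 min; less 45 min break → 8 h 42 min
Fri: 8:10 AM–2:54 PM = 6 h 44 min; less 45 min break → 5 h 59 min
Sat: 7:11 AM–6:31 PM = 11 h 20 min; less 45 min break → 10 h 35 min
Wed reg 8 h 0 min / OT 1 h 8 min; Thu reg 8 h 0 min / OT 0 h 42 min; Fri reg 5 h 59 min / OT 0 h 0 min; Sat reg 8 h 0 min / OT 2 h 35 min.
Totals: regular 29 h 59 min, overtime 4 h 25 min.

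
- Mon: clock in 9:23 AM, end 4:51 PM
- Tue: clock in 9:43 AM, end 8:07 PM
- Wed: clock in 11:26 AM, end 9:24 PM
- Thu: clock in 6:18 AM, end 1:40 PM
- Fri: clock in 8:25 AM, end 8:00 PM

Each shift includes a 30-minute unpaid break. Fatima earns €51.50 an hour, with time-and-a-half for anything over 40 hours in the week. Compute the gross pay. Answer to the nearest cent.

€2390.89

Mon: 9:23 AM–4:51 PM = 7 h 28 min; less 30 min break → 6 h 58 min
Tue: 9:43 AM–8:07 PM = 10 h 24 min; less 30 min break → 9 h 54 min
Wed: 11:26 AM–9:24 PM = 9 h 58 min; less 30 min break → 9 h 28 min
Thu: 6:18 AM–1:40 PM = 7 h 22 min; less 30 min break → 6 h 52 min
Fri: 8:25 AM–8:00 PM = 11 h 35 min; less 30 min break → 11 h 5 min
Total worked: 44 h 17 min = 2657 min.
Regular 40 h 0 min = 2400 min at €51.50/h; overtime 4 h 17 min = 257 min at €77.25/h.
Pay = (2400 × €51.50 + 257 × €77.25) ÷ 60 = €2390.89.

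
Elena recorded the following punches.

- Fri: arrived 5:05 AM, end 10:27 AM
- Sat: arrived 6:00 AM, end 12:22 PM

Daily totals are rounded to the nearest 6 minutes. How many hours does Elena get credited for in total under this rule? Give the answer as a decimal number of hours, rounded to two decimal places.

Fri: 5:05 AM–10:27 AM = 5 h 22 min → rounds to 5 h 24 min
Sat: 6:00 AM–12:22 PM = 6 h 22 min → rounds to 6 h 24 min
Total credited: 11 h 48 min.

11.80 hours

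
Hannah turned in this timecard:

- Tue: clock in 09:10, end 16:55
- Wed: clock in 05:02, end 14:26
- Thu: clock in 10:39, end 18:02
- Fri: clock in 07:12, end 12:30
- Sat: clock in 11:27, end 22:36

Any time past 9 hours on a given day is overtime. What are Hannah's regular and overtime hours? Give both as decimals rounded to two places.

Regular 38.43 hours, overtime 2.55 hours

Tue: 09:10–16:55 = 7 h 45 min
Wed: 05:02–14:26 = 9 h 24 min
Thu: 10:39–18:02 = 7 h 23 min
Fri: 07:12–12:30 = 5 h 18 min
Sat: 11:27–22:36 = 11 h 9 min
Tue reg 7 h 45 min / OT 0 h 0 min; Wed reg 9 h 0 min / OT 0 h 24 min; Thu reg 7 h 23 min / OT 0 h 0 min; Fri reg 5 h 18 min / OT 0 h 0 min; Sat reg 9 h 0 min / OT 2 h 9 min.
Totals: regular 38 h 26 min, overtime 2 h 33 min.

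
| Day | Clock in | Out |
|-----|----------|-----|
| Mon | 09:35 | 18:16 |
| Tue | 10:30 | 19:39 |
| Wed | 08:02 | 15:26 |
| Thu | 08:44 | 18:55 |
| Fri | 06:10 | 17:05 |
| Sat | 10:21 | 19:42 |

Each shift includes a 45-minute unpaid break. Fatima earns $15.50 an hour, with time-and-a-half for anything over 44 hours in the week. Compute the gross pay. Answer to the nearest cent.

$849.01

Mon: 09:35–18:16 = 8 h 41 min; less 45 min break → 7 h 56 min
Tue: 10:30–19:39 = 9 h 9 min; less 45 min break → 8 h 24 min
Wed: 08:02–15:26 = 7 h 24 min; less 45 min break → 6 h 39 min
Thu: 08:44–18:55 = 10 h 11 min; less 45 min break → 9 h 26 min
Fri: 06:10–17:05 = 10 h 55 min; less 45 min break → 10 h 10 min
Sat: 10:21–19:42 = 9 h 21 min; less 45 min break → 8 h 36 min
Total worked: 51 h 11 min = 3071 min.
Regular 44 h 0 min = 2640 min at $15.50/h; overtime 7 h 11 min = 431 min at $23.25/h.
Pay = (2640 × $15.50 + 431 × $23.25) ÷ 60 = $849.01.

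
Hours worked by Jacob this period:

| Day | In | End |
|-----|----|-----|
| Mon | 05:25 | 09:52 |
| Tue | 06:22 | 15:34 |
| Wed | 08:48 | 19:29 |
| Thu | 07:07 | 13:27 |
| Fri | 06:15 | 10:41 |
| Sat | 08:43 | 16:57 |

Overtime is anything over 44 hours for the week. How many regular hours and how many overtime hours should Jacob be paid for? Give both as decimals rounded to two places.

Mon: 05:25–09:52 = 4 h 27 min
Tue: 06:22–15:34 = 9 h 12 min
Wed: 08:48–19:29 = 10 h 41 min
Thu: 07:07–13:27 = 6 h 20 min
Fri: 06:15–10:41 = 4 h 26 min
Sat: 08:43–16:57 = 8 h 14 min
Total worked: 43 h 20 min = 43.33 h.
Threshold 44 h → overtime 0 h 0 min, regular 43 h 20 min.

Regular 43.33 hours, overtime 0.00 hours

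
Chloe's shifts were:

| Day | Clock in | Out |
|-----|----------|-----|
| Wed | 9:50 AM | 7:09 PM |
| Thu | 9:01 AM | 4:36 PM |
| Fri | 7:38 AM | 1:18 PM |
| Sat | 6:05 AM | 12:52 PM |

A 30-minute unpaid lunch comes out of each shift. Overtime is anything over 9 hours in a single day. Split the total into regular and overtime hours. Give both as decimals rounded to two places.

Regular 27.35 hours, overtime 0.00 hours

Wed: 9:50 AM–7:09 PM = 9 h 19 min; less 30 min break → 8 h 49 min
Thu: 9:01 AM–4:36 PM = 7 h 35 min; less 30 min break → 7 h 5 min
Fri: 7:38 AM–1:18 PM = 5 h 40 min; less 30 min break → 5 h 10 min
Sat: 6:05 AM–12:52 PM = 6 h 47 min; less 30 min break → 6 h 17 min
Wed reg 8 h 49 min / OT 0 h 0 min; Thu reg 7 h 5 min / OT 0 h 0 min; Fri reg 5 h 10 min / OT 0 h 0 min; Sat reg 6 h 17 min / OT 0 h 0 min.
Totals: regular 27 h 21 min, overtime 0 h 0 min.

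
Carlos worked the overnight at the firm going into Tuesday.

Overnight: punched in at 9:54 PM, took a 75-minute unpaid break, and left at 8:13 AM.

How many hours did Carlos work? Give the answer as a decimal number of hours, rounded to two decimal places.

9.07 hours

Overnight: 9:54 PM → midnight = 2 h 6 min; midnight → 8:13 AM = 8 h 13 min; span 10 h 19 min; less 75 min break → 9 h 4 min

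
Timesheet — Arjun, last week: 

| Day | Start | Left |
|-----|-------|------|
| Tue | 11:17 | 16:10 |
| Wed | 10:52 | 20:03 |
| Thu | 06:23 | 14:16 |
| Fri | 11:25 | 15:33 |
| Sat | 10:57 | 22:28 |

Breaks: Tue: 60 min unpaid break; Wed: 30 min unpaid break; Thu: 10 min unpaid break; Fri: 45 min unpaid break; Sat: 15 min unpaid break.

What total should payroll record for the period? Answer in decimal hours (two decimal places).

Tue: 11:17–16:10 = 4 h 53 min; less 60 min break → 3 h 53 min
Wed: 10:52–20:03 = 9 h 11 min; less 30 min break → 8 h 41 min
Thu: 06:23–14:16 = 7 h 53 min; less 10 min break → 7 h 43 min
Fri: 11:25–15:33 = 4 h 8 min; less 45 min break → 3 h 23 min
Sat: 10:57–22:28 = 11 h 31 min; less 15 min break → 11 h 16 min
Total: 3 h 53 min + 8 h 41 min + 7 h 43 min + 3 h 23 min + 11 h 16 min = 34 h 56 min.

34.93 hours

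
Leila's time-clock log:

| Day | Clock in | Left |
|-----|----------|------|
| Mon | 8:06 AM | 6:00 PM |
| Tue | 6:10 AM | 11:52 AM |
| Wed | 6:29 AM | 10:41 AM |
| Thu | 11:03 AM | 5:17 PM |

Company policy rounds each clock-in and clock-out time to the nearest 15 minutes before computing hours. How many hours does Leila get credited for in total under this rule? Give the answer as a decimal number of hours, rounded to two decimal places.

26.00 hours

Mon: in 8:06 AM→8:00 AM, out 6:00 PM→6:00 PM; 10 h 0 min
Tue: in 6:10 AM→6:15 AM, out 11:52 AM→11:45 AM; 5 h 30 min
Wed: in 6:29 AM→6:30 AM, out 10:41 AM→10:45 AM; 4 h 15 min
Thu: in 11:03 AM→11:00 AM, out 5:17 PM→5:15 PM; 6 h 15 min
Total credited: 26 h 0 min.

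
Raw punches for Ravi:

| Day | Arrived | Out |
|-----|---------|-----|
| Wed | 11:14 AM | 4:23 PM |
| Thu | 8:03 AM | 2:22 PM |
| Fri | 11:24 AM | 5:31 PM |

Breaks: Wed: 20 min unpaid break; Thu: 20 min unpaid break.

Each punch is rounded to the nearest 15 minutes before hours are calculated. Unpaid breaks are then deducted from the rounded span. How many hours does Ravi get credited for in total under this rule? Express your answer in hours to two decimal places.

16.83 hours

Wed: in 11:14 AM→11:15 AM, out 4:23 PM→4:30 PM; 5 h 15 min − 20 min = 4 h 55 min
Thu: in 8:03 AM→8:00 AM, out 2:22 PM→2:15 PM; 6 h 15 min − 20 min = 5 h 55 min
Fri: in 11:24 AM→11:30 AM, out 5:31 PM→5:30 PM; 6 h 0 min
Total credited: 16 h 50 min.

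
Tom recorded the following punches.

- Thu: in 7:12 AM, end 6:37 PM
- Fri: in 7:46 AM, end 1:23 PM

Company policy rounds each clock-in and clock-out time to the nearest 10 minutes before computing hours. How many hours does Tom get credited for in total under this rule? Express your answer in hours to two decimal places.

Thu: in 7:12 AM→7:10 AM, out 6:37 PM→6:40 PM; 11 h 30 min
Fri: in 7:46 AM→7:50 AM, out 1:23 PM→1:20 PM; 5 h 30 min
Total credited: 17 h 0 min.

17.00 hours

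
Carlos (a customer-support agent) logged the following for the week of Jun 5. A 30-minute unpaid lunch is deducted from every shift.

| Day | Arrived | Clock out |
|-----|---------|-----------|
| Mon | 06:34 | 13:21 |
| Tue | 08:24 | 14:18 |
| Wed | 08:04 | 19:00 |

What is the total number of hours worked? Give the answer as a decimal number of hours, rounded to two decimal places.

22.12 hours

Mon: 06:34–13:21 = 6 h 47 min; less 30 min break → 6 h 17 min
Tue: 08:24–14:18 = 5 h 54 min; less 30 min break → 5 h 24 min
Wed: 08:04–19:00 = 10 h 56 min; less 30 min break → 10 h 26 min
Total: 6 h 17 min + 5 h 24 min + 10 h 26 min = 22 h 7 min.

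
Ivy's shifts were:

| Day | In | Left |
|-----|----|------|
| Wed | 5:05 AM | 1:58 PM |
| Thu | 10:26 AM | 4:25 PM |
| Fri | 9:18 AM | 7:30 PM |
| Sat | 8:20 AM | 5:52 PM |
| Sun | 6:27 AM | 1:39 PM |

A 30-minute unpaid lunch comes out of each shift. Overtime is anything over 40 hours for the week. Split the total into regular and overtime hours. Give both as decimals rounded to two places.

Wed: 5:05 AM–1:58 PM = 8 h 53 min; less 30 min break → 8 h 23 min
Thu: 10:26 AM–4:25 PM = 5 h 59 min; less 30 min break → 5 h 29 min
Fri: 9:18 AM–7:30 PM = 10 h 12 min; less 30 min break → 9 h 42 min
Sat: 8:20 AM–5:52 PM = 9 h 32 min; less 30 min break → 9 h 2 min
Sun: 6:27 AM–1:39 PM = 7 h 12 min; less 30 min break → 6 h 42 min
Total worked: 39 h 18 min = 39.30 h.
Threshold 40 h → overtime 0 h 0 min, regular 39 h 18 min.

Regular 39.30 hours, overtime 0.00 hours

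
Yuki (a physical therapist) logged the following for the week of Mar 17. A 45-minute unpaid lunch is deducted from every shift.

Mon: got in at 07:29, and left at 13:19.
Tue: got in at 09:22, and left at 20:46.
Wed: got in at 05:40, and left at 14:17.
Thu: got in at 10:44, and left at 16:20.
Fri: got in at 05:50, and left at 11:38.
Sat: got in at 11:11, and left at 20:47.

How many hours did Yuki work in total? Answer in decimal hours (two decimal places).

Mon: 07:29–13:19 = 5 h 50 min; less 45 min break → 5 h 5 min
Tue: 09:22–20:46 = 11 h 24 min; less 45 min break → 10 h 39 min
Wed: 05:40–14:17 = 8 h 37 min; less 45 min break → 7 h 52 min
Thu: 10:44–16:20 = 5 h 36 min; less 45 min break → 4 h 51 min
Fri: 05:50–11:38 = 5 h 48 min; less 45 min break → 5 h 3 min
Sat: 11:11–20:47 = 9 h 36 min; less 45 min break → 8 h 51 min
Total: 5 h 5 min + 10 h 39 min + 7 h 52 min + 4 h 51 min + 5 h 3 min + 8 h 51 min = 42 h 21 min.

42.35 hours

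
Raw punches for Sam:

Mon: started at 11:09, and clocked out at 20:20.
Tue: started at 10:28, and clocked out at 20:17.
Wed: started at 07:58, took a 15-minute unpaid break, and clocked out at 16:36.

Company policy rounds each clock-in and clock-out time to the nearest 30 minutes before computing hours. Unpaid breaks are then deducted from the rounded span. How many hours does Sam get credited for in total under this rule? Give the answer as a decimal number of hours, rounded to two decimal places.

Mon: in 11:09→11:00, out 20:20→20:30; 9 h 30 min
Tue: in 10:28→10:30, out 20:17→20:30; 10 h 0 min
Wed: in 07:58→08:00, out 16:36→16:30; 8 h 30 min − 15 min = 8 h 15 min
Total credited: 27 h 45 min.

27.75 hours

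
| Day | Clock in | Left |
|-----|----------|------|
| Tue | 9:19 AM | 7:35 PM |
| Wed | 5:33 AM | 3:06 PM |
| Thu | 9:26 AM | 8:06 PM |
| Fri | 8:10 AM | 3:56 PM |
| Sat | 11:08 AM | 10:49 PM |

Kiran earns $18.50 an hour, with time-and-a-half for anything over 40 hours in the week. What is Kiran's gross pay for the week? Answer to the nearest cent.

$1015.65

Tue: 9:19 AM–7:35 PM = 10 h 16 min
Wed: 5:33 AM–3:06 PM = 9 h 33 min
Thu: 9:26 AM–8:06 PM = 10 h 40 min
Fri: 8:10 AM–3:56 PM = 7 h 46 min
Sat: 11:08 AM–10:49 PM = 11 h 41 min
Total worked: 49 h 56 min = 2996 min.
Regular 40 h 0 min = 2400 min at $18.50/h; overtime 9 h 56 min = 596 min at $27.75/h.
Pay = (2400 × $18.50 + 596 × $27.75) ÷ 60 = $1015.65.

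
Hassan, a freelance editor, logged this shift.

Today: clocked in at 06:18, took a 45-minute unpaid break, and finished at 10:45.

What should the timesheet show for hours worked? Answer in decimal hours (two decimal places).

3.70 hours

Today: 06:18–10:45 = 4 h 27 min; less 45 min break → 3 h 42 min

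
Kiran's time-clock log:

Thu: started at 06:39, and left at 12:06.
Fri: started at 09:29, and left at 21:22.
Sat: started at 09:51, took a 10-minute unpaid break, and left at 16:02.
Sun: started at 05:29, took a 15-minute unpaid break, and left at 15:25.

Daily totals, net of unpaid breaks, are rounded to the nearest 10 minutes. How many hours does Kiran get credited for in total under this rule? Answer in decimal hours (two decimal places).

33.00 hours

Thu: 06:39–12:06 = 5 h 27 min → rounds to 5 h 30 min
Fri: 09:29–21:22 = 11 h 53 min → rounds to 11 h 50 min
Sat: 09:51–16:02 = 6 h 11 min − 10 min = 6 h 1 min → rounds to 6 h 0 min
Sun: 05:29–15:25 = 9 h 56 min − 15 min = 9 h 41 min → rounds to 9 h 40 min
Total credited: 33 h 0 min.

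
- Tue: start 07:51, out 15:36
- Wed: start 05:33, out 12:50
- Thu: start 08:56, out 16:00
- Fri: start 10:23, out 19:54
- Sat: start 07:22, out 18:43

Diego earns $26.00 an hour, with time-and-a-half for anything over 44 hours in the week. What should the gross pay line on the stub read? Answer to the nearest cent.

Tue: 07:51–15:36 = 7 h 45 min
Wed: 05:33–12:50 = 7 h 17 min
Thu: 08:56–16:00 = 7 h 4 min
Fri: 10:23–19:54 = 9 h 31 min
Sat: 07:22–18:43 = 11 h 21 min
Total worked: 42 h 58 min = 2578 min.
Regular 42 h 58 min = 2578 min at $26.00/h; overtime 0 h 0 min = 0 min at $39.00/h.
Pay = (2578 × $26.00 + 0 × $39.00) ÷ 60 = $1117.13.

$1117.13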